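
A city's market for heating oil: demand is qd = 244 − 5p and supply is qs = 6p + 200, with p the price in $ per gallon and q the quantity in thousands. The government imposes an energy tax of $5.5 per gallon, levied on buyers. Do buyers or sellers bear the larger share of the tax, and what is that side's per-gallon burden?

Before the tax: set 244 − 5p = 6p + 200 → p* = $4, q* = 224.
With the tax collected from buyers, demand (in seller-price terms) shifts: qd = 244 − 5(p + 5.5).
Solving gives q = 209 with buyers paying $7 and sellers receiving $1.5 (the $5.5 wedge).
Per-gallon burden: buyers $3, sellers $2.5.
Buyers take the larger share because demand is less price-elastic here (demand slope 5 vs supply slope 6).
The less price-elastic side of the market bears the larger share of a per-unit tax.

Buyers bear the larger share: $3 per gallon.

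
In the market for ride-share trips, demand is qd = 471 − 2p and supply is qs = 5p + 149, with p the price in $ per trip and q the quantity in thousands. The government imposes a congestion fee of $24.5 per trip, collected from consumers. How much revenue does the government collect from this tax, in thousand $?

Tax revenue = $8428 thousand.

Without the tax, 471 − 2p = 5p + 149 gives 7p = 322, so p* = $46 and q* = 379.
With the tax collected from consumers, demand (in seller-price terms) shifts: qd = 471 − 2(p + 24.5).
Solving gives q = 344 with consumers paying $63.5 and suppliers receiving $39 (the $24.5 wedge).
Revenue = t · Q = 24.5 · 344 = $8428.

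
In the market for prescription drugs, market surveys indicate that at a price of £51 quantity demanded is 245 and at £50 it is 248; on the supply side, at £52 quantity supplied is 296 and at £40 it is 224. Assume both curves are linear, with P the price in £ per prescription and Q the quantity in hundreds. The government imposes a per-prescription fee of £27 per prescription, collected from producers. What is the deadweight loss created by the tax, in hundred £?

Deadweight loss = £729 hundred.

Demand slope: (248 − 245)/(50 − 51) = -3, so Qd = 398 − 3P.
Supply slope: (224 − 296)/(40 − 52) = 6, so Qs = 6P − 16.
Before the tax: set 398 − 3P = 6P − 16 → P* = £46, Q* = 260.
With the tax collected from producers, supply shifts: Qs = 6(P − 27) − 16.
New equilibrium: consumers pay £64, producers receive £37, Q = 206. (Wedge: Pb − Ps = 27.)
Quantity falls by |ΔQ| = |260 − 206| = 54.
DWL = ½ · t · |ΔQ| = ½ · 27 · 54 = £729.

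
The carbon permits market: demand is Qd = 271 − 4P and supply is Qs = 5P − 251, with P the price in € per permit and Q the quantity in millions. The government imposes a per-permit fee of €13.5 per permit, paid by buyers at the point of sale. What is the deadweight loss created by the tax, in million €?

Without the tax, 271 − 4P = 5P − 251 gives 9P = 522, so P* = €58 and Q* = 39.
With the tax collected from buyers, demand (in seller-price terms) shifts: Qd = 271 − 4(P + 13.5).
Solving gives Q = 9 with buyers paying €65.5 and sellers receiving €52 (the €13.5 wedge).
Quantity falls by |ΔQ| = |39 − 9| = 30.
DWL = ½ · t · |ΔQ| = ½ · 13.5 · 30 = €202.5.

Deadweight loss = €202.5 million.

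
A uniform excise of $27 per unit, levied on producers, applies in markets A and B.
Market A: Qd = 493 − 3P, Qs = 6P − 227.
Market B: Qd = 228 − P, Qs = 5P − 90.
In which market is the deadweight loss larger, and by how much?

Market A: pre-tax P* = $80, Q* = 253; post-tax Q = 199; deadweight loss = $729.
Market B: pre-tax P* = $53, Q* = 175; post-tax Q = 152.5; deadweight loss = $303.75.
Difference: $729 vs $303.75 → market A is larger by $425.25.

Market A, by $425.25.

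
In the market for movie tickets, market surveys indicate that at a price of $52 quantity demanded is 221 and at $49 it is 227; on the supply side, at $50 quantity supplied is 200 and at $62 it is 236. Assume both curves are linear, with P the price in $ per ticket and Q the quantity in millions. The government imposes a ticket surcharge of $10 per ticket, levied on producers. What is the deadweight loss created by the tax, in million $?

Demand slope: (227 − 221)/(49 − 52) = -2, so Qd = 325 − 2P.
Supply slope: (236 − 200)/(62 − 50) = 3, so Qs = 3P + 50.
Without the tax, 325 − 2P = 3P + 50 gives 5P = 275, so P* = $55 and Q* = 215.
With the tax collected from producers, supply shifts: Qs = 3(P − 10) + 50.
Solving gives Q = 203 with consumers paying $61 and producers receiving $51 (the $10 wedge).
Quantity falls by |ΔQ| = |215 − 203| = 12.
DWL = ½ · t · |ΔQ| = ½ · 10 · 12 = $60.

Deadweight loss = $60 million.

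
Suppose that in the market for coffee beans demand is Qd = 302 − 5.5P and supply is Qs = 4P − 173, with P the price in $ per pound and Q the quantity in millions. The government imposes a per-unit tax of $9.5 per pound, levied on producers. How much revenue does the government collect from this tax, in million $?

Tax revenue = $47.5 million.

Before the tax: set 302 − 5.5P = 4P − 173 → P* = $50, Q* = 27.
With the tax collected from producers, supply shifts: Qs = 4(P − 9.5) − 173.
Solving gives Q = 5 with consumers paying $54 and producers receiving $44.5 (the $9.5 wedge).
Revenue = t · Q = 9.5 · 5 = $47.5.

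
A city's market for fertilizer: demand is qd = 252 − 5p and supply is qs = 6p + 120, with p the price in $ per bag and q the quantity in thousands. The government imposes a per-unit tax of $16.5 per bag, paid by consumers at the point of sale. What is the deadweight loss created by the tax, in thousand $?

Before the tax: set 252 − 5p = 6p + 120 → p* = $12, q* = 192.
With the tax collected from consumers, demand (in seller-price terms) shifts: qd = 252 − 5(p + 16.5).
New equilibrium: consumers pay $21, sellers receive $4.5, q = 147. (Wedge: pb − ps = 16.5.)
Quantity falls by |ΔQ| = |192 − 147| = 45.
DWL = ½ · t · |ΔQ| = ½ · 16.5 · 45 = $371.25.

Deadweight loss = $371.25 thousand.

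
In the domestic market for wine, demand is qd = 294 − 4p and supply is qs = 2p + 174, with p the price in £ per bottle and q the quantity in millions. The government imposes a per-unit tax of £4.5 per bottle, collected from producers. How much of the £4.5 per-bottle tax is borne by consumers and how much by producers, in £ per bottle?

Before the tax: set 294 − 4p = 2p + 174 → p* = £20, q* = 214.
With the tax collected from producers, supply shifts: qs = 2(p − 4.5) + 174.
New equilibrium: consumers pay £21.5, producers receive £17, q = 208. (Wedge: pb − ps = 4.5.)
Burden on consumers: £1.5; on producers: £3. (They sum to £4.5.)

Consumers bear £1.5 per bottle; producers bear £3 per bottle.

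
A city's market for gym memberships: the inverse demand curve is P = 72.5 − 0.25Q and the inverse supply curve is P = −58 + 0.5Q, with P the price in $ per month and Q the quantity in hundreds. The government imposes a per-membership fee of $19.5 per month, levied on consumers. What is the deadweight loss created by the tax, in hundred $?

Rewrite in direct form: Qd = 290 − 4P and Qs = 2P + 116.
Before the tax: set 290 − 4P = 2P + 116 → P* = $29, Q* = 174.
With the tax collected from consumers, demand (in seller-price terms) shifts: Qd = 290 − 4(P + 19.5).
New equilibrium: consumers pay $35.5, producers receive $16, Q = 148. (Wedge: Pb − Ps = 19.5.)
Quantity falls by |ΔQ| = |174 − 148| = 26.
DWL = ½ · t · |ΔQ| = ½ · 19.5 · 26 = $253.5.

Deadweight loss = $253.5 hundred.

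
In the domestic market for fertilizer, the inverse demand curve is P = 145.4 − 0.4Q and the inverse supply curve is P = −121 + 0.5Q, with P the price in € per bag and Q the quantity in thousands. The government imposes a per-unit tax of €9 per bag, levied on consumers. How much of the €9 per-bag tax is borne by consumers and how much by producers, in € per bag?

Inverting to Q(P) form: Qd = 363.5 − 2.5P; Qs = 2P + 242.
Before the tax: set 363.5 − 2.5P = 2P + 242 → P* = €27, Q* = 296.
With the tax collected from consumers, demand (in seller-price terms) shifts: Qd = 363.5 − 2.5(P + 9).
Solving gives Q = 286 with consumers paying €31 and producers receiving €22 (the €9 wedge).
Burden on consumers: €4; on producers: €5. (They sum to €9.)

Consumers bear €4 per bag; producers bear €5 per bag.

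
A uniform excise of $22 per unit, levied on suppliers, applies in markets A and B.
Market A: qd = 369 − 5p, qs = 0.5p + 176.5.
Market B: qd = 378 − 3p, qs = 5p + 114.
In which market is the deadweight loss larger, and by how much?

Market B, by $343.75.

Market A: pre-tax p* = $35, q* = 194; post-tax q = 184; deadweight loss = $110.
Market B: pre-tax p* = $33, q* = 279; post-tax q = 237.75; deadweight loss = $453.75.
Difference: $110 vs $453.75 → market B is larger by $343.75.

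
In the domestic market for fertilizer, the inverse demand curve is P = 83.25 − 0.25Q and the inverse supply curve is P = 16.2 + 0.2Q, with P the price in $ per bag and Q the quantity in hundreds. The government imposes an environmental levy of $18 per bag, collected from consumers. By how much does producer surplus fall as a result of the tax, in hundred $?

Inverting to Q(P) form: Qd = 333 − 4P; Qs = 5P − 81.
Before the tax: set 333 − 4P = 5P − 81 → P* = $46, Q* = 149.
With the tax collected from consumers, demand (in seller-price terms) shifts: Qd = 333 − 4(P + 18).
Solving gives Q = 109 with consumers paying $56 and suppliers receiving $38 (the $18 wedge).
ΔPS is the trapezoid between Q = 109 and Q = 149 of height $8: ½ · (149 + 109) · 8 = $1032.

Producer surplus falls by $1032 hundred.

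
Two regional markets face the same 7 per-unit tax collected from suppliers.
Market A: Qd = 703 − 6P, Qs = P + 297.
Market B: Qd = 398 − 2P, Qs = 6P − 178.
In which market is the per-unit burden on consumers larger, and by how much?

Market A: pre-tax P* = 58, Q* = 355; post-tax Q = 349; per-unit burden on consumers = 1.
Market B: pre-tax P* = 72, Q* = 254; post-tax Q = 243.5; per-unit burden on consumers = 5.25.
Difference: 1 vs 5.25 → market B is larger by 4.25.

Market B, by 4.25.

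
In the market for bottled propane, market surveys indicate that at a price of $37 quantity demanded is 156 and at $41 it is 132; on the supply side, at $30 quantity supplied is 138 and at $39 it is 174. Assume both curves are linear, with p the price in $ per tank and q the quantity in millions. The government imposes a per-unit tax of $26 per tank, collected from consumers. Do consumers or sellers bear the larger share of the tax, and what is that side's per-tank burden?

Sellers bear the larger share: $15.6 per tank.

Demand slope: (132 − 156)/(41 − 37) = -6, so qd = 378 − 6p.
Supply slope: (174 − 138)/(39 − 30) = 4, so qs = 4p + 18.
Without the tax, 378 − 6p = 4p + 18 gives 10p = 360, so p* = $36 and q* = 162.
With the tax collected from consumers, demand (in seller-price terms) shifts: qd = 378 − 6(p + 26).
New equilibrium: consumers pay $46.4, sellers receive $20.4, q = 99.6. (Wedge: pb − ps = 26.)
Per-tank burden: consumers $10.4, sellers $15.6.
Sellers take the larger share because supply is less price-elastic here (demand slope 6 vs supply slope 4).
The less price-elastic side of the market bears the larger share of a per-unit tax.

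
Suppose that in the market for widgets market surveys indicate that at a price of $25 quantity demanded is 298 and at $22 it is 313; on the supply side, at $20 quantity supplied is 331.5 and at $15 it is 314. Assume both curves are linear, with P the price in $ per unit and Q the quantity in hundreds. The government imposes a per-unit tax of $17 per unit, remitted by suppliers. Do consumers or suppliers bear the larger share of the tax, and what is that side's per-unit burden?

Demand slope: (313 − 298)/(22 − 25) = -5, so Qd = 423 − 5P.
Supply slope: (314 − 331.5)/(15 − 20) = 3.5, so Qs = 3.5P + 261.5.
Before the tax: set 423 − 5P = 3.5P + 261.5 → P* = $19, Q* = 328.
With the tax collected from suppliers, supply shifts: Qs = 3.5(P − 17) + 261.5.
Solving gives Q = 293 with consumers paying $26 and suppliers receiving $9 (the $17 wedge).
Per-unit burden: consumers $7, suppliers $10.
Suppliers take the larger share because supply is less price-elastic here (demand slope 5 vs supply slope 3.5).
The less price-elastic side of the market bears the larger share of a per-unit tax.

Suppliers bear the larger share: $10 per unit.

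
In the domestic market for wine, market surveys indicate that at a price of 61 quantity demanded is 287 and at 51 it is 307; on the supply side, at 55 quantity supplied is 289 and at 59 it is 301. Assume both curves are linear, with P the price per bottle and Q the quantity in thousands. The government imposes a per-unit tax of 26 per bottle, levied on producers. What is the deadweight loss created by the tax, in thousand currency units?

Demand slope: (307 − 287)/(51 − 61) = -2, so Qd = 409 − 2P.
Supply slope: (301 − 289)/(59 − 55) = 3, so Qs = 3P + 124.
Without the tax, 409 − 2P = 3P + 124 gives 5P = 285, so P* = 57 and Q* = 295.
With the tax collected from producers, supply shifts: Qs = 3(P − 26) + 124.
New equilibrium: buyers pay 72.6, producers receive 46.6, Q = 263.8. (Wedge: Pb − Ps = 26.)
Quantity falls by |ΔQ| = |295 − 263.8| = 31.2.
DWL = ½ · t · |ΔQ| = ½ · 26 · 31.2 = 405.6.

Deadweight loss = 405.6 thousand.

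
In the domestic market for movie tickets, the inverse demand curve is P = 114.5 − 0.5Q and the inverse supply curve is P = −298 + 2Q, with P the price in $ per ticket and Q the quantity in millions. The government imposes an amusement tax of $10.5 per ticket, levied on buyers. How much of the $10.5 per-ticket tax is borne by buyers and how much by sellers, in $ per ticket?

Buyers bear $2.1 per ticket; sellers bear $8.4 per ticket.

Rewrite in direct form: Qd = 229 − 2P and Qs = 0.5P + 149.
Without the tax, 229 − 2P = 0.5P + 149 gives 2.5P = 80, so P* = $32 and Q* = 165.
With the tax collected from buyers, demand (in seller-price terms) shifts: Qd = 229 − 2(P + 10.5).
Solving gives Q = 160.8 with buyers paying $34.1 and sellers receiving $23.6 (the $10.5 wedge).
Burden on buyers: $2.1; on sellers: $8.4. (They sum to $10.5.)
The less price-elastic side of the market bears the larger share of a per-unit tax.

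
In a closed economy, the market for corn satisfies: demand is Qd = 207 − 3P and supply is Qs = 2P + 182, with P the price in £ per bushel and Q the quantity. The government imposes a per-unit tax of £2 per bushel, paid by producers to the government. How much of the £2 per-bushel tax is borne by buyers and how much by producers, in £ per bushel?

Before the tax: set 207 − 3P = 2P + 182 → P* = £5, Q* = 192.
With the tax collected from producers, supply shifts: Qs = 2(P − 2) + 182.
Solving gives Q = 189.6 with buyers paying £5.8 and producers receiving £3.8 (the £2 wedge).
Burden on buyers: £0.8; on producers: £1.2. (They sum to £2.)
The less price-elastic side of the market bears the larger share of a per-unit tax.

Buyers bear £0.8 per bushel; producers bear £1.2 per bushel.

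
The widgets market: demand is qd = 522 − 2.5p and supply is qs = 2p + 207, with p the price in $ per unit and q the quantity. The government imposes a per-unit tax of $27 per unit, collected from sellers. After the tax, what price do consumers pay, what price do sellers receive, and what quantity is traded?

Consumers pay $82; sellers receive $55; quantity = 317.

Before the tax: set 522 − 2.5p = 2p + 207 → p* = $70, q* = 347.
With the tax collected from sellers, supply shifts: qs = 2(p − 27) + 207.
Solving gives q = 317 with consumers paying $82 and sellers receiving $55 (the $27 wedge).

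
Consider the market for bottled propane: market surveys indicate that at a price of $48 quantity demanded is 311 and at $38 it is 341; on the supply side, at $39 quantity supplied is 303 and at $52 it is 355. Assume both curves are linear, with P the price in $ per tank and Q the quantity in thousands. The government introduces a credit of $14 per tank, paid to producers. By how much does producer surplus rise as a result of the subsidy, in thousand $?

Producer surplus rises by $2010 thousand.

Demand slope: (341 − 311)/(38 − 48) = -3, so Qd = 455 − 3P.
Supply slope: (355 − 303)/(52 − 39) = 4, so Qs = 4P + 147.
Before the subsidy: set 455 − 3P = 4P + 147 → P* = $44, Q* = 323.
With a per-unit subsidy paid to producers, each receives P + 14 per unit sold, so supply becomes Qs = 4(P + 14) + 147.
Solving gives Q = 347 with consumers paying $36 and producers receiving $50 (the $14 wedge).
ΔPS is the trapezoid between Q = 347 and Q = 323 of height $6: ½ · (323 + 347) · 6 = $2010.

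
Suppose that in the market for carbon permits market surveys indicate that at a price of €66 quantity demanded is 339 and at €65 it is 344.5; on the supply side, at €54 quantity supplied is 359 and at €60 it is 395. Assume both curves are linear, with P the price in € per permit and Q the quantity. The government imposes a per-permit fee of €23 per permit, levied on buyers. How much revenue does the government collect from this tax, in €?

Tax revenue = €7291.

Demand slope: (344.5 − 339)/(65 − 66) = -5.5, so Qd = 702 − 5.5P.
Supply slope: (395 − 359)/(60 − 54) = 6, so Qs = 6P + 35.
Without the tax, 702 − 5.5P = 6P + 35 gives 11.5P = 667, so P* = €58 and Q* = 383.
With the tax collected from buyers, demand (in seller-price terms) shifts: Qd = 702 − 5.5(P + 23).
Solving gives Q = 317 with buyers paying €70 and suppliers receiving €47 (the €23 wedge).
Revenue = t · Q = 23 · 317 = €7291.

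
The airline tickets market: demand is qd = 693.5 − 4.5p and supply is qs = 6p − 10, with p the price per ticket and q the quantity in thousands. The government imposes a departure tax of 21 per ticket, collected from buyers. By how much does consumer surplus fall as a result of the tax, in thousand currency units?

Consumer surplus falls by 4380 thousand.

Before the tax: set 693.5 − 4.5p = 6p − 10 → p* = 67, q* = 392.
With the tax collected from buyers, demand (in seller-price terms) shifts: qd = 693.5 − 4.5(p + 21).
New equilibrium: buyers pay 79, suppliers receive 58, q = 338. (Wedge: pb − ps = 21.)
ΔCS is the trapezoid between Q = 338 and Q = 392 of height 12: ½ · (392 + 338) · 12 = 4380.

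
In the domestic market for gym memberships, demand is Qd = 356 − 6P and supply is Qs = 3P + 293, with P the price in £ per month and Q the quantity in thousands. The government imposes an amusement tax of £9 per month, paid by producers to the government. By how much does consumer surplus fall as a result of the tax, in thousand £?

Before the tax: set 356 − 6P = 3P + 293 → P* = £7, Q* = 314.
With the tax collected from producers, supply shifts: Qs = 3(P − 9) + 293.
New equilibrium: consumers pay £10, producers receive £1, Q = 296. (Wedge: Pb − Ps = 9.)
ΔCS is the trapezoid between Q = 296 and Q = 314 of height £3: ½ · (314 + 296) · 3 = £915.

Consumer surplus falls by £915 thousand.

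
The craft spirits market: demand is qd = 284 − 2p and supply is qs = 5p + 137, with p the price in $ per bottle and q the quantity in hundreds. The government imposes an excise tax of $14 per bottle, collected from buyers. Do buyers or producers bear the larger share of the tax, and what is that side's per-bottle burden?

Buyers bear the larger share: $10 per bottle.

Before the tax: set 284 − 2p = 5p + 137 → p* = $21, q* = 242.
With the tax collected from buyers, demand (in seller-price terms) shifts: qd = 284 − 2(p + 14).
Solving gives q = 222 with buyers paying $31 and producers receiving $17 (the $14 wedge).
Per-bottle burden: buyers $10, producers $4.
Buyers take the larger share because demand is less price-elastic here (demand slope 2 vs supply slope 5).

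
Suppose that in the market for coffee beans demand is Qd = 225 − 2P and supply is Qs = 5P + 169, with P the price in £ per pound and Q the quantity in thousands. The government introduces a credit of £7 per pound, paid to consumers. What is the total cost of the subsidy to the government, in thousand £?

Government outlay = £1533 thousand.

Before the subsidy: set 225 − 2P = 5P + 169 → P* = £8, Q* = 209.
With a per-unit subsidy paid to consumers, each effectively pays P − 7, so demand becomes Qd = 225 − 2(P − 7).
Solving gives Q = 219 with consumers paying £3 and suppliers receiving £10 (the £7 wedge).
Outlay = t · Q = 7 · 219 = £1533.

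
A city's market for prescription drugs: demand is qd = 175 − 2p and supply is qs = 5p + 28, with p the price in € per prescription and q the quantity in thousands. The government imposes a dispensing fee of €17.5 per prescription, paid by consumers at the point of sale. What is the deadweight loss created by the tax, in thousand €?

Before the tax: set 175 − 2p = 5p + 28 → p* = €21, q* = 133.
With the tax collected from consumers, demand (in seller-price terms) shifts: qd = 175 − 2(p + 17.5).
Solving gives q = 108 with consumers paying €33.5 and sellers receiving €16 (the €17.5 wedge).
Quantity falls by |ΔQ| = |133 − 108| = 25.
DWL = ½ · t · |ΔQ| = ½ · 17.5 · 25 = €218.75.

Deadweight loss = €218.75 thousand.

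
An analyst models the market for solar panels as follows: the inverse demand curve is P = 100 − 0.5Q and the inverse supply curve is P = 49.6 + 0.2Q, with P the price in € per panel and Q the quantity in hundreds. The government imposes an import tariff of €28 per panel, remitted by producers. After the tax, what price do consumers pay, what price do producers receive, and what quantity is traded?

Inverting to Q(P) form: Qd = 200 − 2P; Qs = 5P − 248.
Without the tax, 200 − 2P = 5P − 248 gives 7P = 448, so P* = €64 and Q* = 72.
With the tax collected from producers, supply shifts: Qs = 5(P − 28) − 248.
New equilibrium: consumers pay €84, producers receive €56, Q = 32. (Wedge: Pb − Ps = 28.)

Consumers pay €84; producers receive €56; quantity = 32.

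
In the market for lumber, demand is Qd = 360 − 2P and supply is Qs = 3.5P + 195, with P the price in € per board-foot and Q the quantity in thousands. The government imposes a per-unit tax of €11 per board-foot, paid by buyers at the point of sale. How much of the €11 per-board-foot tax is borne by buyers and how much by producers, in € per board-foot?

Without the tax, 360 − 2P = 3.5P + 195 gives 5.5P = 165, so P* = €30 and Q* = 300.
With the tax collected from buyers, demand (in seller-price terms) shifts: Qd = 360 − 2(P + 11).
Solving gives Q = 286 with buyers paying €37 and producers receiving €26 (the €11 wedge).
Burden on buyers: €7; on producers: €4. (They sum to €11.)

Buyers bear €7 per board-foot; producers bear €4 per board-foot.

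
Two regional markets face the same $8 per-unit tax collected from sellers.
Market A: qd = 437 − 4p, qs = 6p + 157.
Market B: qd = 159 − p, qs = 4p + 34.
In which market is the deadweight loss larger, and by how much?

Market A, by $51.2.

Market A: pre-tax p* = $28, q* = 325; post-tax q = 305.8; deadweight loss = $76.8.
Market B: pre-tax p* = $25, q* = 134; post-tax q = 127.6; deadweight loss = $25.6.
Difference: $76.8 vs $25.6 → market A is larger by $51.2.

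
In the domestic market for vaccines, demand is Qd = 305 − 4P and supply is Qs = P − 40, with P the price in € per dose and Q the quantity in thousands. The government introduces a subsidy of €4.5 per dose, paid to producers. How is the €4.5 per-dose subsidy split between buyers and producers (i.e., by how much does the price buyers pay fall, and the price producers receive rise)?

Buyers gain €0.9 per dose; producers gain €3.6 per dose.

Before the subsidy: set 305 − 4P = P − 40 → P* = €69, Q* = 29.
With a per-unit subsidy paid to producers, each receives P + 4.5 per unit sold, so supply becomes Qs = (P + 4.5) − 40.
New equilibrium: buyers pay €68.1, producers receive €72.6, Q = 32.6. (Wedge: Pb − Ps = −4.5.)
Gain to buyers: €0.9; to producers: €3.6. (They sum to €4.5.)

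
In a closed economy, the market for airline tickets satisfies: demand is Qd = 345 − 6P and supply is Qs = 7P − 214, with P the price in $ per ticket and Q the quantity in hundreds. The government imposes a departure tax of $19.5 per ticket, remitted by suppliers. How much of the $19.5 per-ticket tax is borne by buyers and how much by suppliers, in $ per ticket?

Before the tax: set 345 − 6P = 7P − 214 → P* = $43, Q* = 87.
With the tax collected from suppliers, supply shifts: Qs = 7(P − 19.5) − 214.
Solving gives Q = 24 with buyers paying $53.5 and suppliers receiving $34 (the $19.5 wedge).
Burden on buyers: $10.5; on suppliers: $9. (They sum to $19.5.)
The less price-elastic side of the market bears the larger share of a per-unit tax.

Buyers bear $10.5 per ticket; suppliers bear $9 per ticket.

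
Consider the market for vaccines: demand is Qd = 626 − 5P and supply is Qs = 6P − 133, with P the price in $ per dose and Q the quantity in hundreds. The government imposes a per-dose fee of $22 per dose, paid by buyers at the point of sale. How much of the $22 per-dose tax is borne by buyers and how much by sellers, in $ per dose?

Buyers bear $12 per dose; sellers bear $10 per dose.

Without the tax, 626 − 5P = 6P − 133 gives 11P = 759, so P* = $69 and Q* = 281.
With the tax collected from buyers, demand (in seller-price terms) shifts: Qd = 626 − 5(P + 22).
Solving gives Q = 221 with buyers paying $81 and sellers receiving $59 (the $22 wedge).
Burden on buyers: $12; on sellers: $10. (They sum to $22.)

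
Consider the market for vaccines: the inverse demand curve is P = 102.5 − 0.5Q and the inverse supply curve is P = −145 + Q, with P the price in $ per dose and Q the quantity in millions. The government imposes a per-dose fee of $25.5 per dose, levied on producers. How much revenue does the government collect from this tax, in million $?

Tax revenue = $3774 million.

Rewrite in direct form: Qd = 205 − 2P and Qs = P + 145.
Before the tax: set 205 − 2P = P + 145 → P* = $20, Q* = 165.
With the tax collected from producers, supply shifts: Qs = (P − 25.5) + 145.
New equilibrium: consumers pay $28.5, producers receive $3, Q = 148. (Wedge: Pb − Ps = 25.5.)
Revenue = t · Q = 25.5 · 148 = $3774.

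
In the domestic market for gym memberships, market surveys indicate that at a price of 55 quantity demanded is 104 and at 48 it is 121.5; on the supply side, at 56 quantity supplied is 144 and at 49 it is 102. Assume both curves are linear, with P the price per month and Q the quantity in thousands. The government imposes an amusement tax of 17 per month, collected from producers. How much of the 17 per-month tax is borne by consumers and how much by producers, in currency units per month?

Demand slope: (121.5 − 104)/(48 − 55) = -2.5, so Qd = 241.5 − 2.5P.
Supply slope: (102 − 144)/(49 − 56) = 6, so Qs = 6P − 192.
Before the tax: set 241.5 − 2.5P = 6P − 192 → P* = 51, Q* = 114.
With the tax collected from producers, supply shifts: Qs = 6(P − 17) − 192.
New equilibrium: consumers pay 63, producers receive 46, Q = 84. (Wedge: Pb − Ps = 17.)
Burden on consumers: 12; on producers: 5. (They sum to 17.)

Consumers bear 12 per month; producers bear 5 per month.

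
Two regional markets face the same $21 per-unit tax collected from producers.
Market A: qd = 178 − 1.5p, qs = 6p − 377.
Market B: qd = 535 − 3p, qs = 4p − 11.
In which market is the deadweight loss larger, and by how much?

Market A: pre-tax p* = $74, q* = 67; post-tax q = 41.8; deadweight loss = $264.6.
Market B: pre-tax p* = $78, q* = 301; post-tax q = 265; deadweight loss = $378.
Difference: $264.6 vs $378 → market B is larger by $113.4.

Market B, by $113.4.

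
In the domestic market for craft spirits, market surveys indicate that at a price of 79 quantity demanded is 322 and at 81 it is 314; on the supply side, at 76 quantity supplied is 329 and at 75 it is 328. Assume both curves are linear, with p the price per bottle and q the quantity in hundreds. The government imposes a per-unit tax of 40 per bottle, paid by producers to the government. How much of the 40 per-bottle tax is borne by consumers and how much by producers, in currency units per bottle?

Consumers bear 8 per bottle; producers bear 32 per bottle.

Demand slope: (314 − 322)/(81 − 79) = -4, so qd = 638 − 4p.
Supply slope: (328 − 329)/(75 − 76) = 1, so qs = p + 253.
Before the tax: set 638 − 4p = p + 253 → p* = 77, q* = 330.
With the tax collected from producers, supply shifts: qs = (p − 40) + 253.
Solving gives q = 298 with consumers paying 85 and producers receiving 45 (the 40 wedge).
Burden on consumers: 8; on producers: 32. (They sum to 40.)
The less price-elastic side of the market bears the larger share of a per-unit tax.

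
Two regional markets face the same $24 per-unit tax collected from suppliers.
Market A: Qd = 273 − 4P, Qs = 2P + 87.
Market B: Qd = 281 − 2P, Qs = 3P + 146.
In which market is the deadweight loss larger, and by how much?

Market A: pre-tax P* = $31, Q* = 149; post-tax Q = 117; deadweight loss = $384.
Market B: pre-tax P* = $27, Q* = 227; post-tax Q = 198.2; deadweight loss = $345.6.
Difference: $384 vs $345.6 → market A is larger by $38.4.

Market A, by $38.4.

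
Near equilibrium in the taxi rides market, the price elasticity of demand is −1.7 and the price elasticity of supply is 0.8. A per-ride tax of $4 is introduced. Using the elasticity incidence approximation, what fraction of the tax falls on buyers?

Incidence ratio: buyers' share ≈ εs / (εs + |εd|) = 0.8 / (0.8 + 1.7) = 0.32.
Supply is the less elastic side, so buyers bear the smaller share.

Buyers' share ≈ 0.32.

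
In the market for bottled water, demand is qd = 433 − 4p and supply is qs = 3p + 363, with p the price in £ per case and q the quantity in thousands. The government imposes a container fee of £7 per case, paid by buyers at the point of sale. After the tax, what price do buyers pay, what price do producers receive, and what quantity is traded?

Before the tax: set 433 − 4p = 3p + 363 → p* = £10, q* = 393.
With the tax collected from buyers, demand (in seller-price terms) shifts: qd = 433 − 4(p + 7).
Solving gives q = 381 with buyers paying £13 and producers receiving £6 (the £7 wedge).
The less price-elastic side of the market bears the larger share of a per-unit tax.

Buyers pay £13; producers receive £6; quantity = 381.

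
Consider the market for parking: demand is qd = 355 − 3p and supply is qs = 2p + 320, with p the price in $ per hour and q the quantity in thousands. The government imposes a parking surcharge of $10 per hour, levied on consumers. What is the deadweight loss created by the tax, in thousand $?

Deadweight loss = $60 thousand.

Without the tax, 355 − 3p = 2p + 320 gives 5p = 35, so p* = $7 and q* = 334.
With the tax collected from consumers, demand (in seller-price terms) shifts: qd = 355 − 3(p + 10).
New equilibrium: consumers pay $11, producers receive $1, q = 322. (Wedge: pb − ps = 10.)
Quantity falls by |ΔQ| = |334 − 322| = 12.
DWL = ½ · t · |ΔQ| = ½ · 10 · 12 = $60.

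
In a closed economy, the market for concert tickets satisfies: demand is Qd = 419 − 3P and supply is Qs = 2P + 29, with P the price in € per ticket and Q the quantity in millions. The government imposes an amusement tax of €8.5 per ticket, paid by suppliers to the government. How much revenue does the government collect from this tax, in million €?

Before the tax: set 419 − 3P = 2P + 29 → P* = €78, Q* = 185.
With the tax collected from suppliers, supply shifts: Qs = 2(P − 8.5) + 29.
Solving gives Q = 174.8 with consumers paying €81.4 and suppliers receiving €72.9 (the €8.5 wedge).
Revenue = t · Q = 8.5 · 174.8 = €1485.8.

Tax revenue = €1485.8 million.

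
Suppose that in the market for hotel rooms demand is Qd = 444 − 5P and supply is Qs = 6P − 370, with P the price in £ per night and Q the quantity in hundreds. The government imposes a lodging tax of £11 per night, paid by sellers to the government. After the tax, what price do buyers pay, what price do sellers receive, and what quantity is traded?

Without the tax, 444 − 5P = 6P − 370 gives 11P = 814, so P* = £74 and Q* = 74.
With the tax collected from sellers, supply shifts: Qs = 6(P − 11) − 370.
New equilibrium: buyers pay £80, sellers receive £69, Q = 44. (Wedge: Pb − Ps = 11.)
The less price-elastic side of the market bears the larger share of a per-unit tax.

Buyers pay £80; sellers receive £69; quantity = 44.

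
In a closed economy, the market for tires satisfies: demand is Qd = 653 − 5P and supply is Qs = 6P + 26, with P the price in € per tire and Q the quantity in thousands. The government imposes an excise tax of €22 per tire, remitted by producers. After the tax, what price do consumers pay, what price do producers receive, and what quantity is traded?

Consumers pay €69; producers receive €47; quantity = 308.

Without the tax, 653 − 5P = 6P + 26 gives 11P = 627, so P* = €57 and Q* = 368.
With the tax collected from producers, supply shifts: Qs = 6(P − 22) + 26.
Solving gives Q = 308 with consumers paying €69 and producers receiving €47 (the €22 wedge).
The less price-elastic side of the market bears the larger share of a per-unit tax.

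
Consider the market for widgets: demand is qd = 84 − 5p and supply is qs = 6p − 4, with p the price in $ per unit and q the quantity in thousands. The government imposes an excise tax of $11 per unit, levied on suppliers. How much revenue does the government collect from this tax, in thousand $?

Without the tax, 84 − 5p = 6p − 4 gives 11p = 88, so p* = $8 and q* = 44.
With the tax collected from suppliers, supply shifts: qs = 6(p − 11) − 4.
New equilibrium: consumers pay $14, suppliers receive $3, q = 14. (Wedge: pb − ps = 11.)
Revenue = t · Q = 11 · 14 = $154.

Tax revenue = $154 thousand.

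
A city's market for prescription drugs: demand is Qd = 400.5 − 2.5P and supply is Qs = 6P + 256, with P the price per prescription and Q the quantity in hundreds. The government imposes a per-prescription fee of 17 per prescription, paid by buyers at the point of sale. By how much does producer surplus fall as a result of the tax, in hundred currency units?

Before the tax: set 400.5 − 2.5P = 6P + 256 → P* = 17, Q* = 358.
With the tax collected from buyers, demand (in seller-price terms) shifts: Qd = 400.5 − 2.5(P + 17).
New equilibrium: buyers pay 29, suppliers receive 12, Q = 328. (Wedge: Pb − Ps = 17.)
ΔPS is the trapezoid between Q = 328 and Q = 358 of height 5: ½ · (358 + 328) · 5 = 1715.

Producer surplus falls by 1715 hundred.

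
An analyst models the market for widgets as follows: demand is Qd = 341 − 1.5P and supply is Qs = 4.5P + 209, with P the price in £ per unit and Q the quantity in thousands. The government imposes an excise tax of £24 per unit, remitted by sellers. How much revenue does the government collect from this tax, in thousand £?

Tax revenue = £6744 thousand.

Before the tax: set 341 − 1.5P = 4.5P + 209 → P* = £22, Q* = 308.
With the tax collected from sellers, supply shifts: Qs = 4.5(P − 24) + 209.
New equilibrium: consumers pay £40, sellers receive £16, Q = 281. (Wedge: Pb − Ps = 24.)
Revenue = t · Q = 24 · 281 = £6744.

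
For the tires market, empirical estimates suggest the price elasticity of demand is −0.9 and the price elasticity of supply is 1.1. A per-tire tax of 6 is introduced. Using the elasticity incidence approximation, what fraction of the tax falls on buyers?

Incidence ratio: buyers' share ≈ εs / (εs + |εd|) = 1.1 / (1.1 + 0.9) = 0.55.
Supply is the more elastic side, so buyers bear the larger share.

Buyers' share ≈ 0.55.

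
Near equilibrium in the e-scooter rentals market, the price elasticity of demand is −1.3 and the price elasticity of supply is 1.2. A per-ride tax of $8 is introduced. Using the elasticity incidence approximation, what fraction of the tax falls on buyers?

Buyers' share ≈ 0.48.

Incidence ratio: buyers' share ≈ εs / (εs + |εd|) = 1.2 / (1.2 + 1.3) = 0.48.
Supply is the less elastic side, so buyers bear the smaller share.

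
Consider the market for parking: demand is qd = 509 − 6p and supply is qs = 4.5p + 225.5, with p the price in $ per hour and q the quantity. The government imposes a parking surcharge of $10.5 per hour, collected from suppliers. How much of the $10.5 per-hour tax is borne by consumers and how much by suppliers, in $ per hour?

Before the tax: set 509 − 6p = 4.5p + 225.5 → p* = $27, q* = 347.
With the tax collected from suppliers, supply shifts: qs = 4.5(p − 10.5) + 225.5.
Solving gives q = 320 with consumers paying $31.5 and suppliers receiving $21 (the $10.5 wedge).
Burden on consumers: $4.5; on suppliers: $6. (They sum to $10.5.)
The less price-elastic side of the market bears the larger share of a per-unit tax.

Consumers bear $4.5 per hour; suppliers bear $6 per hour.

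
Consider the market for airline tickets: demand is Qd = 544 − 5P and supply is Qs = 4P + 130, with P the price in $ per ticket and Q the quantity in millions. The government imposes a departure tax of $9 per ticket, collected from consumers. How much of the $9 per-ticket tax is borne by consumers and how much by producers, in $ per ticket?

Consumers bear $4 per ticket; producers bear $5 per ticket.

Before the tax: set 544 − 5P = 4P + 130 → P* = $46, Q* = 314.
With the tax collected from consumers, demand (in seller-price terms) shifts: Qd = 544 − 5(P + 9).
Solving gives Q = 294 with consumers paying $50 and producers receiving $41 (the $9 wedge).
Burden on consumers: $4; on producers: $5. (They sum to $9.)
The less price-elastic side of the market bears the larger share of a per-unit tax.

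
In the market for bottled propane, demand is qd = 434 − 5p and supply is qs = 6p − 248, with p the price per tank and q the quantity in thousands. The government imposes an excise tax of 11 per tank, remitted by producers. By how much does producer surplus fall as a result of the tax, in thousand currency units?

Without the tax, 434 − 5p = 6p − 248 gives 11p = 682, so p* = 62 and q* = 124.
With the tax collected from producers, supply shifts: qs = 6(p − 11) − 248.
New equilibrium: consumers pay 68, producers receive 57, q = 94. (Wedge: pb − ps = 11.)
ΔPS is the trapezoid between Q = 94 and Q = 124 of height 5: ½ · (124 + 94) · 5 = 545.

Producer surplus falls by 545 thousand.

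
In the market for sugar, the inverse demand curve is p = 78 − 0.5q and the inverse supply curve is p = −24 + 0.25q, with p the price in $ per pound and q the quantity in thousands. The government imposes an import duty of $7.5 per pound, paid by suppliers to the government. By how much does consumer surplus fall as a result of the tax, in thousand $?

Consumer surplus falls by $655 thousand.

Rewrite in direct form: qd = 156 − 2p and qs = 4p + 96.
Without the tax, 156 − 2p = 4p + 96 gives 6p = 60, so p* = $10 and q* = 136.
With the tax collected from suppliers, supply shifts: qs = 4(p − 7.5) + 96.
New equilibrium: consumers pay $15, suppliers receive $7.5, q = 126. (Wedge: pb − ps = 7.5.)
ΔCS is the trapezoid between Q = 126 and Q = 136 of height $5: ½ · (136 + 126) · 5 = $655.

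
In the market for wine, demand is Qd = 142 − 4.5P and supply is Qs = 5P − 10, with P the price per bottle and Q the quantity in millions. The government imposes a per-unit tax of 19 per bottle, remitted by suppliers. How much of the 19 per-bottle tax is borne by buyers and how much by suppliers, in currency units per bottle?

Buyers bear 10 per bottle; suppliers bear 9 per bottle.

Without the tax, 142 − 4.5P = 5P − 10 gives 9.5P = 152, so P* = 16 and Q* = 70.
With the tax collected from suppliers, supply shifts: Qs = 5(P − 19) − 10.
Solving gives Q = 25 with buyers paying 26 and suppliers receiving 7 (the 19 wedge).
Burden on buyers: 10; on suppliers: 9. (They sum to 19.)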